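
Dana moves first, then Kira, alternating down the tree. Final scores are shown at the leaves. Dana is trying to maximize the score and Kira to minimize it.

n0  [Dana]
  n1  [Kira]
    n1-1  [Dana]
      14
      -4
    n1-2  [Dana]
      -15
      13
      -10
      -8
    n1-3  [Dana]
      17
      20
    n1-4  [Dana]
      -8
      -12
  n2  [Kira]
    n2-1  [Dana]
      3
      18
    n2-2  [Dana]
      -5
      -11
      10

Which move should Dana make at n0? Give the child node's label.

n1-1 (Dana): max(14, -4) = 14
n1-2 (Dana): max(-15, 13, -10, -8) = 13
n1-3 (Dana): max(17, 20) = 20
n1-4 (Dana): max(-8, -12) = -8
n1 (Kira): min(14, 13, 20, -8) = -8
n2-1 (Dana): max(3, 18) = 18
n2-2 (Dana): max(-5, -11, 10) = 10
n2 (Kira): min(18, 10) = 10
n0 (Dana): max(-8, 10) = 10
Dana at n0 wants the highest of {n1=-8, n2=10}, so chooses n2.

n2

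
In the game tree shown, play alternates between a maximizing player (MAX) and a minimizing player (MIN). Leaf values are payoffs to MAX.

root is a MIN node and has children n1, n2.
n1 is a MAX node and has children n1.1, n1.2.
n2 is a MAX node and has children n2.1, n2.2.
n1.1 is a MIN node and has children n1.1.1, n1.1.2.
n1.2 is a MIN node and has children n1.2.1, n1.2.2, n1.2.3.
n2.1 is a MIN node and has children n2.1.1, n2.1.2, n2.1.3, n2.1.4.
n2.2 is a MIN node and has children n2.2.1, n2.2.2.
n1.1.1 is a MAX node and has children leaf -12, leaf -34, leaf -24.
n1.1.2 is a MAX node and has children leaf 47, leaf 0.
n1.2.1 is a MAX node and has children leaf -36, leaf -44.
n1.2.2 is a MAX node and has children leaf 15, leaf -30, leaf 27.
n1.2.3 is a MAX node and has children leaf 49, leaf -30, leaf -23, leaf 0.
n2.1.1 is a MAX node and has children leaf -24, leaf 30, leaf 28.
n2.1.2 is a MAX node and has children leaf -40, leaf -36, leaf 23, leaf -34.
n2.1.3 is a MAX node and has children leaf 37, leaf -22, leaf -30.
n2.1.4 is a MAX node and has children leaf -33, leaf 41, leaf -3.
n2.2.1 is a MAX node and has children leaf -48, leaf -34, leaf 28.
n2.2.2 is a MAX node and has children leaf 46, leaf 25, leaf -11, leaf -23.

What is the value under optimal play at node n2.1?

23

n2.1.1 (MAX): max(-24, 30, 28) = 30
n2.1.2 (MAX): max(-40, -36, 23, -34) = 23
n2.1.3 (MAX): max(37, -22, -30) = 37
n2.1.4 (MAX): max(-33, 41, -3) = 41
n2.1 (MIN): min(30, 23, 37, 41) = 23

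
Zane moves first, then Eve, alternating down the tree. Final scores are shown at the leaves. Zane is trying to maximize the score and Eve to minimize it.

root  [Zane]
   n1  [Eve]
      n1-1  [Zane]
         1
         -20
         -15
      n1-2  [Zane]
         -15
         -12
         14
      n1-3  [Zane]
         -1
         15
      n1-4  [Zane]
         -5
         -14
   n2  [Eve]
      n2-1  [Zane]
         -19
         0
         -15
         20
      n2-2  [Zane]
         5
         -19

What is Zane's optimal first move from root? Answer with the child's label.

n1-1 (Zane): max(1, -20, -15) = 1
n1-2 (Zane): max(-15, -12, 14) = 14
n1-3 (Zane): max(-1, 15) = 15
n1-4 (Zane): max(-5, -14) = -5
n1 (Eve): min(1, 14, 15, -5) = -5
n2-1 (Zane): max(-19, 0, -15, 20) = 20
n2-2 (Zane): max(5, -19) = 5
n2 (Eve): min(20, 5) = 5
root (Zane): max(-5, 5) = 5
Zane at root wants the highest of {n1=-5, n2=5}, so chooses n2.

n2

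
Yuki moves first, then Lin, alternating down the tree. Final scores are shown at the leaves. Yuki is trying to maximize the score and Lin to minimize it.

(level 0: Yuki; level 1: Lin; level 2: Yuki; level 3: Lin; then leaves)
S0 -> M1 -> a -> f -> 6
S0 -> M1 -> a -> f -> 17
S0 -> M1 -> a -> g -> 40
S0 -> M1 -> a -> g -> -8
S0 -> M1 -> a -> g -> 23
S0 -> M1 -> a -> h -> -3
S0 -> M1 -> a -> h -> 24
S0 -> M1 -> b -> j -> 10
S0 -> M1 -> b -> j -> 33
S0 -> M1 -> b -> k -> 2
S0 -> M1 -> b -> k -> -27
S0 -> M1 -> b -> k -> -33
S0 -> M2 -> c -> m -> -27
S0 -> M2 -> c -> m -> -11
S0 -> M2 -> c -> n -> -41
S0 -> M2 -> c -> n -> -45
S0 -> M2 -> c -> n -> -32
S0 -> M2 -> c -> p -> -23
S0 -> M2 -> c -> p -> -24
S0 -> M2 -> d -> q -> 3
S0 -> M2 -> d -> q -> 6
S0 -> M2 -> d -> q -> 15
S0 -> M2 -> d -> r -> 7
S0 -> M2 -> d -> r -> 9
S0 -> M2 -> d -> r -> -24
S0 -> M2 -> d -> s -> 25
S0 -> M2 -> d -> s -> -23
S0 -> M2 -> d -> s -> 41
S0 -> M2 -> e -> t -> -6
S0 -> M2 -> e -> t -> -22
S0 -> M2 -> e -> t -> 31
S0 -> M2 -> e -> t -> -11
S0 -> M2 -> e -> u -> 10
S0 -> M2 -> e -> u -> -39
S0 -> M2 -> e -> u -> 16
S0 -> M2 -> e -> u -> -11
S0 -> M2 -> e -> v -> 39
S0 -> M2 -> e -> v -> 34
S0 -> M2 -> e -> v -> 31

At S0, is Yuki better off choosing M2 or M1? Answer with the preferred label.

m (Lin): min(-27, -11) = -27
n (Lin): min(-41, -45, -32) = -45
p (Lin): min(-23, -24) = -24
c (Yuki): max(-27, -45, -24) = -24
q (Lin): min(3, 6, 15) = 3
r (Lin): min(7, 9, -24) = -24
s (Lin): min(25, -23, 41) = -23
d (Yuki): max(3, -24, -23) = 3
t (Lin): min(-6, -22, 31, -11) = -22
u (Lin): min(10, -39, 16, -11) = -39
v (Lin): min(39, 34, 31) = 31
e (Yuki): max(-22, -39, 31) = 31
M2 (Lin): min(-24, 3, 31) = -24
f (Lin): min(6, 17) = 6
g (Lin): min(40, -8, 23) = -8
h (Lin): min(-3, 24) = -3
a (Yuki): max(6, -8, -3) = 6
j (Lin): min(10, 33) = 10
k (Lin): min(2, -27, -33) = -33
b (Yuki): max(10, -33) = 10
M1 (Lin): min(6, 10) = 6
Yuki prefers the higher value; M2=-24, M1=6. M1 is better since 6 > -24.

M1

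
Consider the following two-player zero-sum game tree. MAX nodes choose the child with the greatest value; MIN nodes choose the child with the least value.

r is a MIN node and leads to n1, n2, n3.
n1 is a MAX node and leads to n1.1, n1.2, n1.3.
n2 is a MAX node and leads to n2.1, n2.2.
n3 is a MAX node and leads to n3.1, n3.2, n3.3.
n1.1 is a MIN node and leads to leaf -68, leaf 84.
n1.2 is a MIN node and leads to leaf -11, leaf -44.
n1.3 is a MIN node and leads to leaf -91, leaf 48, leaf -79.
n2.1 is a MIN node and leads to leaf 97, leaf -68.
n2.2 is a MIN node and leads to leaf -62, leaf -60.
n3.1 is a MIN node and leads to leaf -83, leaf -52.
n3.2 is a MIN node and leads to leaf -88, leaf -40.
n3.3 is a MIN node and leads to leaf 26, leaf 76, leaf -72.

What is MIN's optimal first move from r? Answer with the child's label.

n3

n1.1 (MIN): min(-68, 84) = -68
n1.2 (MIN): min(-11, -44) = -44
n1.3 (MIN): min(-91, 48, -79) = -91
n1 (MAX): max(-68, -44, -91) = -44
n2.1 (MIN): min(97, -68) = -68
n2.2 (MIN): min(-62, -60) = -62
n2 (MAX): max(-68, -62) = -62
n3.1 (MIN): min(-83, -52) = -83
n3.2 (MIN): min(-88, -40) = -88
n3.3 (MIN): min(26, 76, -72) = -72
n3 (MAX): max(-83, -88, -72) = -72
r (MIN): min(-44, -62, -72) = -72
MIN at r wants the lowest of {n1=-44, n2=-62, n3=-72}, so chooses n3.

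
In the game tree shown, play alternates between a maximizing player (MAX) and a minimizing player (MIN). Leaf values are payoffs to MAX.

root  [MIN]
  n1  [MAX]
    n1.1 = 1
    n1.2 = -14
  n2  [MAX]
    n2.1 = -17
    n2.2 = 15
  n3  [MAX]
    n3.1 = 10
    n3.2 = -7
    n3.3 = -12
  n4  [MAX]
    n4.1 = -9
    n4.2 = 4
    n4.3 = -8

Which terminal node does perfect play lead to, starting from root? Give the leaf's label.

n1.1

n1 (MAX): max(1, -14) = 1
n2 (MAX): max(-17, 15) = 15
n3 (MAX): max(10, -7, -12) = 10
n4 (MAX): max(-9, 4, -8) = 4
root (MIN): min(1, 15, 10, 4) = 1
At root, MIN picks n1 (lowest: 1).
At n1, MAX picks n1.1 (highest: 1).
Terminal value 1.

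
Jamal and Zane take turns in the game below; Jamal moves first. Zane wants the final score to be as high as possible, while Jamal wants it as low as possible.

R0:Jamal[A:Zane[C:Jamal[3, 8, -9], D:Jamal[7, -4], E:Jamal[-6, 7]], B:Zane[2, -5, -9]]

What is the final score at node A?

C (Jamal): min(3, 8, -9) = -9
D (Jamal): min(7, -4) = -4
E (Jamal): min(-6, 7) = -6
A (Zane): max(-9, -4, -6) = -4

-4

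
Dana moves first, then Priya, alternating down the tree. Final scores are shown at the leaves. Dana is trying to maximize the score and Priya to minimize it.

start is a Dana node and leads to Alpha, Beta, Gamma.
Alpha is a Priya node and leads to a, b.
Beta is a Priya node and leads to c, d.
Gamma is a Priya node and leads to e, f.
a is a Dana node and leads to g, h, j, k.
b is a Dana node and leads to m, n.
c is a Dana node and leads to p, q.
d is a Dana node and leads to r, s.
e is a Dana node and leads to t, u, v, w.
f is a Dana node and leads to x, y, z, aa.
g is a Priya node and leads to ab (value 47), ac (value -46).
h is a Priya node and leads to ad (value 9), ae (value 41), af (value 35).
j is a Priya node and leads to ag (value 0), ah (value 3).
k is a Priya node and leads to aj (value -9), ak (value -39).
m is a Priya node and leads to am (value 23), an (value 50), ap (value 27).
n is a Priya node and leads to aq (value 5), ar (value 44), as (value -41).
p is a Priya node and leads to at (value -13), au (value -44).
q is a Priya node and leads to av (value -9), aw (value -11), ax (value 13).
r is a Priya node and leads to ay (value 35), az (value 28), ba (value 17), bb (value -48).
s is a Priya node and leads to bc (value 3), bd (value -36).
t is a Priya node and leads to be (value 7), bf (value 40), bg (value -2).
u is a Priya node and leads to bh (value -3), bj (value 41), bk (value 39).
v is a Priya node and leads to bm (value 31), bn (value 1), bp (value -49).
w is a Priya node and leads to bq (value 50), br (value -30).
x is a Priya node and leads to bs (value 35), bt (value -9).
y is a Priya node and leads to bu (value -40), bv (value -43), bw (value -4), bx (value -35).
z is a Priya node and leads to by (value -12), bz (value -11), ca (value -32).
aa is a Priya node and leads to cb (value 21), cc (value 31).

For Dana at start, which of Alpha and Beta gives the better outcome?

Alpha

g (Priya): min(47, -46) = -46
h (Priya): min(9, 41, 35) = 9
j (Priya): min(0, 3) = 0
k (Priya): min(-9, -39) = -39
a (Dana): max(-46, 9, 0, -39) = 9
m (Priya): min(23, 50, 27) = 23
n (Priya): min(5, 44, -41) = -41
b (Dana): max(23, -41) = 23
Alpha (Priya): min(9, 23) = 9
p (Priya): min(-13, -44) = -44
q (Priya): min(-9, -11, 13) = -11
c (Dana): max(-44, -11) = -11
r (Priya): min(35, 28, 17, -48) = -48
s (Priya): min(3, -36) = -36
d (Dana): max(-48, -36) = -36
Beta (Priya): min(-11, -36) = -36
Dana prefers the higher value; Alpha=9, Beta=-36. Alpha is better since 9 > -36.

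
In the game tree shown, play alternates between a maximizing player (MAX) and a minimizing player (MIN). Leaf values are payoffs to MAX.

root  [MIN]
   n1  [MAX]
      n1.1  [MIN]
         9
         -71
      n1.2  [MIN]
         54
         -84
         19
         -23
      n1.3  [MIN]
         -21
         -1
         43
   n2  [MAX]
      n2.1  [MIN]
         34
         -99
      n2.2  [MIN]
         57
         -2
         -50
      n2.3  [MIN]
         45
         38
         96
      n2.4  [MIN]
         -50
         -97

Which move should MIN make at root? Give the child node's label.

n1

n1.1 (MIN): min(9, -71) = -71
n1.2 (MIN): min(54, -84, 19, -23) = -84
n1.3 (MIN): min(-21, -1, 43) = -21
n1 (MAX): max(-71, -84, -21) = -21
n2.1 (MIN): min(34, -99) = -99
n2.2 (MIN): min(57, -2, -50) = -50
n2.3 (MIN): min(45, 38, 96) = 38
n2.4 (MIN): min(-50, -97) = -97
n2 (MAX): max(-99, -50, 38, -97) = 38
root (MIN): min(-21, 38) = -21
MIN at root wants the lowest of {n1=-21, n2=38}, so chooses n1.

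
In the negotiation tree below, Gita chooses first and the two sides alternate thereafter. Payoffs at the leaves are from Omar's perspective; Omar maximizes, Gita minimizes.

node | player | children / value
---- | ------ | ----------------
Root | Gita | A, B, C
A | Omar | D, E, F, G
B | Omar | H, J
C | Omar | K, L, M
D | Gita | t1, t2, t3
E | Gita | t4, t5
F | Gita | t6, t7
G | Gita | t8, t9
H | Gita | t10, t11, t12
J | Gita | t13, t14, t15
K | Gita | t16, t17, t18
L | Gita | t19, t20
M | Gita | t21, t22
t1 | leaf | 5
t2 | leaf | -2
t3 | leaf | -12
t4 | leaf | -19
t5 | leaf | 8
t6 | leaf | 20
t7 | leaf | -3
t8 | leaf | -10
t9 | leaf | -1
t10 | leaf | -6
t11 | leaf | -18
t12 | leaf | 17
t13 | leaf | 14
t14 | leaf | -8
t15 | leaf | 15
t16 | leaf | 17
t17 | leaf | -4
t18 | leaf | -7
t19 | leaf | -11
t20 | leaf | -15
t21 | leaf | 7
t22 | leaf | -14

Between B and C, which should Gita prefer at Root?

H (Gita): min(-6, -18, 17) = -18
J (Gita): min(14, -8, 15) = -8
B (Omar): max(-18, -8) = -8
K (Gita): min(17, -4, -7) = -7
L (Gita): min(-11, -15) = -15
M (Gita): min(7, -14) = -14
C (Omar): max(-7, -15, -14) = -7
Gita prefers the lower value; B=-8, C=-7. B is better since -8 < -7.

B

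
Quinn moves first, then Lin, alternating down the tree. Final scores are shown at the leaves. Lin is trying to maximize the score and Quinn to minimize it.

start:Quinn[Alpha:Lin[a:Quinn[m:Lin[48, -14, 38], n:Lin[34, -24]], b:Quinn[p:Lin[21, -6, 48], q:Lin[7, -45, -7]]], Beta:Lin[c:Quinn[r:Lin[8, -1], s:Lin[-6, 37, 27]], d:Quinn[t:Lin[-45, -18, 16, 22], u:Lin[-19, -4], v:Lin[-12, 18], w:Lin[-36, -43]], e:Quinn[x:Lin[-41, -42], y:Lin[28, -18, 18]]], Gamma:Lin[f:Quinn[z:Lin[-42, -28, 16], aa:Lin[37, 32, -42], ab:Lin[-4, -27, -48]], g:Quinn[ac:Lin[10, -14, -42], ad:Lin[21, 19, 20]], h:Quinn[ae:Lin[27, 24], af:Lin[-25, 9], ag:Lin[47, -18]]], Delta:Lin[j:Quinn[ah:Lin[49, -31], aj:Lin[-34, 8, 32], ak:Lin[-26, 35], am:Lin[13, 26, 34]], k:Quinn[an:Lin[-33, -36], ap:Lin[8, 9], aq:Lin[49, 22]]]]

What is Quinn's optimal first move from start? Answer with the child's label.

Beta

m (Lin): max(48, -14, 38) = 48
n (Lin): max(34, -24) = 34
a (Quinn): min(48, 34) = 34
p (Lin): max(21, -6, 48) = 48
q (Lin): max(7, -45, -7) = 7
b (Quinn): min(48, 7) = 7
Alpha (Lin): max(34, 7) = 34
r (Lin): max(8, -1) = 8
s (Lin): max(-6, 37, 27) = 37
c (Quinn): min(8, 37) = 8
t (Lin): max(-45, -18, 16, 22) = 22
u (Lin): max(-19, -4) = -4
v (Lin): max(-12, 18) = 18
w (Lin): max(-36, -43) = -36
d (Quinn): min(22, -4, 18, -36) = -36
x (Lin): max(-41, -42) = -41
y (Lin): max(28, -18, 18) = 28
e (Quinn): min(-41, 28) = -41
Beta (Lin): max(8, -36, -41) = 8
z (Lin): max(-42, -28, 16) = 16
aa (Lin): max(37, 32, -42) = 37
ab (Lin): max(-4, -27, -48) = -4
f (Quinn): min(16, 37, -4) = -4
ac (Lin): max(10, -14, -42) = 10
ad (Lin): max(21, 19, 20) = 21
g (Quinn): min(10, 21) = 10
ae (Lin): max(27, 24) = 27
af (Lin): max(-25, 9) = 9
ag (Lin): max(47, -18) = 47
h (Quinn): min(27, 9, 47) = 9
Gamma (Lin): max(-4, 10, 9) = 10
ah (Lin): max(49, -31) = 49
aj (Lin): max(-34, 8, 32) = 32
ak (Lin): max(-26, 35) = 35
am (Lin): max(13, 26, 34) = 34
j (Quinn): min(49, 32, 35, 34) = 32
an (Lin): max(-33, -36) = -33
ap (Lin): max(8, 9) = 9
aq (Lin): max(49, 22) = 49
k (Quinn): min(-33, 9, 49) = -33
Delta (Lin): max(32, -33) = 32
start (Quinn): min(34, 8, 10, 32) = 8
Quinn at start wants the lowest of {Alpha=34, Beta=8, Gamma=10, Delta=32}, so chooses Beta.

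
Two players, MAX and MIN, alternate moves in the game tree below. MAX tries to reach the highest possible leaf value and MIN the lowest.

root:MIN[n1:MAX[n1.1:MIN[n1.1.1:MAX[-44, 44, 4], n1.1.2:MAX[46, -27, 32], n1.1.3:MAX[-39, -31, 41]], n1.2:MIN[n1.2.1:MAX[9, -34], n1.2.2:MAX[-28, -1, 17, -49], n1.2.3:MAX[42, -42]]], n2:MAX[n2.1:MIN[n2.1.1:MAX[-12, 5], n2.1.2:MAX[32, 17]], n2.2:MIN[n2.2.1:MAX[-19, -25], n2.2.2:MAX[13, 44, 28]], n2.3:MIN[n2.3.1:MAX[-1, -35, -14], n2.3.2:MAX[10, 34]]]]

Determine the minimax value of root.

n1.1.1 (MAX): max(-44, 44, 4) = 44
n1.1.2 (MAX): max(46, -27, 32) = 46
n1.1.3 (MAX): max(-39, -31, 41) = 41
n1.1 (MIN): min(44, 46, 41) = 41
n1.2.1 (MAX): max(9, -34) = 9
n1.2.2 (MAX): max(-28, -1, 17, -49) = 17
n1.2.3 (MAX): max(42, -42) = 42
n1.2 (MIN): min(9, 17, 42) = 9
n1 (MAX): max(41, 9) = 41
n2.1.1 (MAX): max(-12, 5) = 5
n2.1.2 (MAX): max(32, 17) = 32
n2.1 (MIN): min(5, 32) = 5
n2.2.1 (MAX): max(-19, -25) = -19
n2.2.2 (MAX): max(13, 44, 28) = 44
n2.2 (MIN): min(-19, 44) = -19
n2.3.1 (MAX): max(-1, -35, -14) = -1
n2.3.2 (MAX): max(10, 34) = 34
n2.3 (MIN): min(-1, 34) = -1
n2 (MAX): max(5, -19, -1) = 5
root (MIN): min(41, 5) = 5

5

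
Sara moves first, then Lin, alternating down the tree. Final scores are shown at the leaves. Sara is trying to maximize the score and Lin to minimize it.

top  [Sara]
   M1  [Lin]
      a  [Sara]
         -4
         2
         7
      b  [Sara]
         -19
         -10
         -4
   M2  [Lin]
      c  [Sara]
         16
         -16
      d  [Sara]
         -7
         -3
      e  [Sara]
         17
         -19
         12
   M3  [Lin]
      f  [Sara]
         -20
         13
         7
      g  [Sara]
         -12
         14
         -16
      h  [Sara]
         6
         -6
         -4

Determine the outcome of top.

a (Sara): max(-4, 2, 7) = 7
b (Sara): max(-19, -10, -4) = -4
M1 (Lin): min(7, -4) = -4
c (Sara): max(16, -16) = 16
d (Sara): max(-7, -3) = -3
e (Sara): max(17, -19, 12) = 17
M2 (Lin): min(16, -3, 17) = -3
f (Sara): max(-20, 13, 7) = 13
g (Sara): max(-12, 14, -16) = 14
h (Sara): max(6, -6, -4) = 6
M3 (Lin): min(13, 14, 6) = 6
top (Sara): max(-4, -3, 6) = 6

6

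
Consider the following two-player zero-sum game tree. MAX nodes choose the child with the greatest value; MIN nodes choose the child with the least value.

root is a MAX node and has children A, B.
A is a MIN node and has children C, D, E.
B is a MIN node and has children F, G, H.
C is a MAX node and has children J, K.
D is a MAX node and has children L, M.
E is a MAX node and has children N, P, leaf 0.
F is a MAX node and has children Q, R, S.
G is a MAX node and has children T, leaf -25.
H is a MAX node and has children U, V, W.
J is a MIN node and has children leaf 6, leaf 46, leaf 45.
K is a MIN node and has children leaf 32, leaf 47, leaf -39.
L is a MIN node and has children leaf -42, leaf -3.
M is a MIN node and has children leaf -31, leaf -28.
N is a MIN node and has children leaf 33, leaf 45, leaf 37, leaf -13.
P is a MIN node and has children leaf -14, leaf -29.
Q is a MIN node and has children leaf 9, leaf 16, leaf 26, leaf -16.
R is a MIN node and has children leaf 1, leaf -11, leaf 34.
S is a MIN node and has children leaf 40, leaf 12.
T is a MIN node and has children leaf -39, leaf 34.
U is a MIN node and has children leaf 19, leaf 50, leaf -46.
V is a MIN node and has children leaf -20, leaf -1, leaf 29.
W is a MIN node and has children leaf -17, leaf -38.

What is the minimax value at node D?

-31

L (MIN): min(-42, -3) = -42
M (MIN): min(-31, -28) = -31
D (MAX): max(-42, -31) = -31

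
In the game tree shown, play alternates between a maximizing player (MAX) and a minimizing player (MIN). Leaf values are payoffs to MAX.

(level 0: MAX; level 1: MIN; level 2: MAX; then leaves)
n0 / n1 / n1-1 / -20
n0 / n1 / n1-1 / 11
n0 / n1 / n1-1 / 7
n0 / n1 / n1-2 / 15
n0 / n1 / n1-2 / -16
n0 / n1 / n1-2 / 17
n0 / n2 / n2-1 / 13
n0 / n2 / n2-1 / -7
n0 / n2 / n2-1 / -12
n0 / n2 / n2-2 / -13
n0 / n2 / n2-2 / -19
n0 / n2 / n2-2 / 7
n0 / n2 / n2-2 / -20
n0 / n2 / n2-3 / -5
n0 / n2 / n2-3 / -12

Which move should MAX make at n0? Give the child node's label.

n1-1 (MAX): max(-20, 11, 7) = 11
n1-2 (MAX): max(15, -16, 17) = 17
n1 (MIN): min(11, 17) = 11
n2-1 (MAX): max(13, -7, -12) = 13
n2-2 (MAX): max(-13, -19, 7, -20) = 7
n2-3 (MAX): max(-5, -12) = -5
n2 (MIN): min(13, 7, -5) = -5
n0 (MAX): max(11, -5) = 11
MAX at n0 wants the highest of {n1=11, n2=-5}, so chooses n1.

n1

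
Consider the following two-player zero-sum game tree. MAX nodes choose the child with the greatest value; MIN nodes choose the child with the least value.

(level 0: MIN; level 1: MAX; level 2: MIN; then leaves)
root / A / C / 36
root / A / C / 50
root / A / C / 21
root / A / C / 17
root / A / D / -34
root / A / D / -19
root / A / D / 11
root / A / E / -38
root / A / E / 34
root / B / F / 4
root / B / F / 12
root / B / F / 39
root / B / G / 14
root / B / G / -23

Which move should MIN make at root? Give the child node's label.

C (MIN): min(36, 50, 21, 17) = 17
D (MIN): min(-34, -19, 11) = -34
E (MIN): min(-38, 34) = -38
A (MAX): max(17, -34, -38) = 17
F (MIN): min(4, 12, 39) = 4
G (MIN): min(14, -23) = -23
B (MAX): max(4, -23) = 4
root (MIN): min(17, 4) = 4
MIN at root wants the lowest of {A=17, B=4}, so chooses B.

B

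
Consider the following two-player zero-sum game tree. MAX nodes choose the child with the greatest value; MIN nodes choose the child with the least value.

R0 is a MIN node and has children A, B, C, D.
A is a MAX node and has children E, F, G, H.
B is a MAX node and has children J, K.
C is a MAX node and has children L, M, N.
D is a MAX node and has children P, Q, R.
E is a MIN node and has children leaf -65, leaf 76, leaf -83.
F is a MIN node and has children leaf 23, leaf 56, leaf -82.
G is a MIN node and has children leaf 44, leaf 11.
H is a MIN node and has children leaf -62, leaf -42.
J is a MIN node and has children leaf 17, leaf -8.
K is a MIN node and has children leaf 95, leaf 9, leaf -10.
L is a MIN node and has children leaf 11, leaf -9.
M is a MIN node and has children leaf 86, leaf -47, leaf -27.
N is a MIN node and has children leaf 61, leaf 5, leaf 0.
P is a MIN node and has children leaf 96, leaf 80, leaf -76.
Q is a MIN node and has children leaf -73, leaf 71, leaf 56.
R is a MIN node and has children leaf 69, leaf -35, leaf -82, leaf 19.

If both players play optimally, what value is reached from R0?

E (MIN): min(-65, 76, -83) = -83
F (MIN): min(23, 56, -82) = -82
G (MIN): min(44, 11) = 11
H (MIN): min(-62, -42) = -62
A (MAX): max(-83, -82, 11, -62) = 11
J (MIN): min(17, -8) = -8
K (MIN): min(95, 9, -10) = -10
B (MAX): max(-8, -10) = -8
L (MIN): min(11, -9) = -9
M (MIN): min(86, -47, -27) = -47
N (MIN): min(61, 5, 0) = 0
C (MAX): max(-9, -47, 0) = 0
P (MIN): min(96, 80, -76) = -76
Q (MIN): min(-73, 71, 56) = -73
R (MIN): min(69, -35, -82, 19) = -82
D (MAX): max(-76, -73, -82) = -73
R0 (MIN): min(11, -8, 0, -73) = -73

-73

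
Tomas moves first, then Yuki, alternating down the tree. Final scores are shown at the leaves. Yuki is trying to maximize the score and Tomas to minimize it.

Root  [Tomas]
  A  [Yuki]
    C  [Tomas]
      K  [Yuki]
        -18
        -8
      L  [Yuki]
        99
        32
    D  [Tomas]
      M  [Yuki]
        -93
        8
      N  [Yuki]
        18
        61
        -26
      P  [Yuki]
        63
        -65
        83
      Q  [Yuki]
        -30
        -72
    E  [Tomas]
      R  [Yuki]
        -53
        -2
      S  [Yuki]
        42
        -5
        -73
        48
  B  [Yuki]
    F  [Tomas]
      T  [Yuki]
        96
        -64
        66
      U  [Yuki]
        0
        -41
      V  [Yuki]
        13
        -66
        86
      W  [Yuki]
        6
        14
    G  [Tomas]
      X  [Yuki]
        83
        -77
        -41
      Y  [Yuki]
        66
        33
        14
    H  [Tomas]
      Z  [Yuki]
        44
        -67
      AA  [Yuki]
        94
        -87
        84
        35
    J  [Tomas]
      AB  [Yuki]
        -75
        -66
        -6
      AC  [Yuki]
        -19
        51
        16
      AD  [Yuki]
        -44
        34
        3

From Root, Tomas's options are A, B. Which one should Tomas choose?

A

K (Yuki): max(-18, -8) = -8
L (Yuki): max(99, 32) = 99
C (Tomas): min(-8, 99) = -8
M (Yuki): max(-93, 8) = 8
N (Yuki): max(18, 61, -26) = 61
P (Yuki): max(63, -65, 83) = 83
Q (Yuki): max(-30, -72) = -30
D (Tomas): min(8, 61, 83, -30) = -30
R (Yuki): max(-53, -2) = -2
S (Yuki): max(42, -5, -73, 48) = 48
E (Tomas): min(-2, 48) = -2
A (Yuki): max(-8, -30, -2) = -2
T (Yuki): max(96, -64, 66) = 96
U (Yuki): max(0, -41) = 0
V (Yuki): max(13, -66, 86) = 86
W (Yuki): max(6, 14) = 14
F (Tomas): min(96, 0, 86, 14) = 0
X (Yuki): max(83, -77, -41) = 83
Y (Yuki): max(66, 33, 14) = 66
G (Tomas): min(83, 66) = 66
Z (Yuki): max(44, -67) = 44
AA (Yuki): max(94, -87, 84, 35) = 94
H (Tomas): min(44, 94) = 44
AB (Yuki): max(-75, -66, -6) = -6
AC (Yuki): max(-19, 51, 16) = 51
AD (Yuki): max(-44, 34, 3) = 34
J (Tomas): min(-6, 51, 34) = -6
B (Yuki): max(0, 66, 44, -6) = 66
Root (Tomas): min(-2, 66) = -2
Tomas at Root wants the lowest of {A=-2, B=66}, so chooses A.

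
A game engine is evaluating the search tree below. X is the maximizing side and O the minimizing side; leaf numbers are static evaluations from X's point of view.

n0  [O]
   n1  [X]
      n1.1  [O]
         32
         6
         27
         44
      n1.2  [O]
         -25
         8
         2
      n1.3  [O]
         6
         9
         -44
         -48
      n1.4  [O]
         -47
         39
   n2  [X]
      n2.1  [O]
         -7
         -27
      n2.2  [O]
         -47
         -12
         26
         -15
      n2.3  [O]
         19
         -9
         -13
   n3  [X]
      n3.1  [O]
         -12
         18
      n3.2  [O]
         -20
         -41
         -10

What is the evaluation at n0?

-13

n1.1 (O): min(32, 6, 27, 44) = 6
n1.2 (O): min(-25, 8, 2) = -25
n1.3 (O): min(6, 9, -44, -48) = -48
n1.4 (O): min(-47, 39) = -47
n1 (X): max(6, -25, -48, -47) = 6
n2.1 (O): min(-7, -27) = -27
n2.2 (O): min(-47, -12, 26, -15) = -47
n2.3 (O): min(19, -9, -13) = -13
n2 (X): max(-27, -47, -13) = -13
n3.1 (O): min(-12, 18) = -12
n3.2 (O): min(-20, -41, -10) = -41
n3 (X): max(-12, -41) = -12
n0 (O): min(6, -13, -12) = -13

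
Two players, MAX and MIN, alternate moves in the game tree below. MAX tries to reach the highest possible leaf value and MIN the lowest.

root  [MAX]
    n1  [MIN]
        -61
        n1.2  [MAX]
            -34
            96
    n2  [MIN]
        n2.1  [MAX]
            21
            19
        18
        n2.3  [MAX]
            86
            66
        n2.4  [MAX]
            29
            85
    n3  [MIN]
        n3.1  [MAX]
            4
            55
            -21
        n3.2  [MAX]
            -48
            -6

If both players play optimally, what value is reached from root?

18

n1.2 (MAX): max(-34, 96) = 96
n1 (MIN): min(-61, 96) = -61
n2.1 (MAX): max(21, 19) = 21
n2.3 (MAX): max(86, 66) = 86
n2.4 (MAX): max(29, 85) = 85
n2 (MIN): min(21, 18, 86, 85) = 18
n3.1 (MAX): max(4, 55, -21) = 55
n3.2 (MAX): max(-48, -6) = -6
n3 (MIN): min(55, -6) = -6
root (MAX): max(-61, 18, -6) = 18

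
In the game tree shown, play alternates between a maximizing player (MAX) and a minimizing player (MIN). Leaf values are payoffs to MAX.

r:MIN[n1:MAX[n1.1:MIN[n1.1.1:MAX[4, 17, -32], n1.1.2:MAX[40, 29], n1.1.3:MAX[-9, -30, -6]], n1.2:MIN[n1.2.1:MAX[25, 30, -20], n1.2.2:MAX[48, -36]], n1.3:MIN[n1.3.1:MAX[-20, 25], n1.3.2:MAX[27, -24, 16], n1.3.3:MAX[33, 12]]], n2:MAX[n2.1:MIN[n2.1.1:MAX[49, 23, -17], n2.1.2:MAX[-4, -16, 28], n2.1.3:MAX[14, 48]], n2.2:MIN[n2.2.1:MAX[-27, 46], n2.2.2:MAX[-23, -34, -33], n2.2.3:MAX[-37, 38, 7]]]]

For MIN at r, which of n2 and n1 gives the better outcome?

n2.1.1 (MAX): max(49, 23, -17) = 49
n2.1.2 (MAX): max(-4, -16, 28) = 28
n2.1.3 (MAX): max(14, 48) = 48
n2.1 (MIN): min(49, 28, 48) = 28
n2.2.1 (MAX): max(-27, 46) = 46
n2.2.2 (MAX): max(-23, -34, -33) = -23
n2.2.3 (MAX): max(-37, 38, 7) = 38
n2.2 (MIN): min(46, -23, 38) = -23
n2 (MAX): max(28, -23) = 28
n1.1.1 (MAX): max(4, 17, -32) = 17
n1.1.2 (MAX): max(40, 29) = 40
n1.1.3 (MAX): max(-9, -30, -6) = -6
n1.1 (MIN): min(17, 40, -6) = -6
n1.2.1 (MAX): max(25, 30, -20) = 30
n1.2.2 (MAX): max(48, -36) = 48
n1.2 (MIN): min(30, 48) = 30
n1.3.1 (MAX): max(-20, 25) = 25
n1.3.2 (MAX): max(27, -24, 16) = 27
n1.3.3 (MAX): max(33, 12) = 33
n1.3 (MIN): min(25, 27, 33) = 25
n1 (MAX): max(-6, 30, 25) = 30
MIN prefers the lower value; n2=28, n1=30. n2 is better since 28 < 30.

n2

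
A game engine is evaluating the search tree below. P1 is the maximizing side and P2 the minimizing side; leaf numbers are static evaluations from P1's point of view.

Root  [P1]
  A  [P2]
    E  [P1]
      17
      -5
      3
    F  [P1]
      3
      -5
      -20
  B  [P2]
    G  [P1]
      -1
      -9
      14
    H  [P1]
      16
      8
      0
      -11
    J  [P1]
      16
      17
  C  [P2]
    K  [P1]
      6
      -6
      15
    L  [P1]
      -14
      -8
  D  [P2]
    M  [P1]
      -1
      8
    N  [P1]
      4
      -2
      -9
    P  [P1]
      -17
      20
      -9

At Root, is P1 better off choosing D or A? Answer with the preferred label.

D

M (P1): max(-1, 8) = 8
N (P1): max(4, -2, -9) = 4
P (P1): max(-17, 20, -9) = 20
D (P2): min(8, 4, 20) = 4
E (P1): max(17, -5, 3) = 17
F (P1): max(3, -5, -20) = 3
A (P2): min(17, 3) = 3
P1 prefers the higher value; D=4, A=3. D is better since 4 > 3.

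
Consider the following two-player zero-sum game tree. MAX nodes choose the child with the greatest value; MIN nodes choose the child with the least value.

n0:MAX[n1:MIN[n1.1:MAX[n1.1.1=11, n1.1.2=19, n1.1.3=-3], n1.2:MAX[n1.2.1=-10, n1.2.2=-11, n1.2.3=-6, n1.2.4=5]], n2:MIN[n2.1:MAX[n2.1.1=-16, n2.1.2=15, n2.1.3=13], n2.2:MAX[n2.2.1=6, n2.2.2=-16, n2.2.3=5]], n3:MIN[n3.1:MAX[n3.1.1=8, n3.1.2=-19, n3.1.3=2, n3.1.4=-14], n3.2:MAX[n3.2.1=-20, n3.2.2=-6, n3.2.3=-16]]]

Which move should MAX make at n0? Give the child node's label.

n2

n1.1 (MAX): max(11, 19, -3) = 19
n1.2 (MAX): max(-10, -11, -6, 5) = 5
n1 (MIN): min(19, 5) = 5
n2.1 (MAX): max(-16, 15, 13) = 15
n2.2 (MAX): max(6, -16, 5) = 6
n2 (MIN): min(15, 6) = 6
n3.1 (MAX): max(8, -19, 2, -14) = 8
n3.2 (MAX): max(-20, -6, -16) = -6
n3 (MIN): min(8, -6) = -6
n0 (MAX): max(5, 6, -6) = 6
MAX at n0 wants the highest of {n1=5, n2=6, n3=-6}, so chooses n2.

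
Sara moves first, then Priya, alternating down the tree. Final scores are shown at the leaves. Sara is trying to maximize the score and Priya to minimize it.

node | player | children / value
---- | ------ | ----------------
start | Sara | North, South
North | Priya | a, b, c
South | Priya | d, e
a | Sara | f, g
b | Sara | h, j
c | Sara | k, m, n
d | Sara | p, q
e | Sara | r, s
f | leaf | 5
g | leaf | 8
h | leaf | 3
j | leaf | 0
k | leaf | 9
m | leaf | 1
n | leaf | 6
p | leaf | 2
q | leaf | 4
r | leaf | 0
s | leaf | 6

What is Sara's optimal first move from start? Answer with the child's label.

a (Sara): max(5, 8) = 8
b (Sara): max(3, 0) = 3
c (Sara): max(9, 1, 6) = 9
North (Priya): min(8, 3, 9) = 3
d (Sara): max(2, 4) = 4
e (Sara): max(0, 6) = 6
South (Priya): min(4, 6) = 4
start (Sara): max(3, 4) = 4
Sara at start wants the highest of {North=3, South=4}, so chooses South.

South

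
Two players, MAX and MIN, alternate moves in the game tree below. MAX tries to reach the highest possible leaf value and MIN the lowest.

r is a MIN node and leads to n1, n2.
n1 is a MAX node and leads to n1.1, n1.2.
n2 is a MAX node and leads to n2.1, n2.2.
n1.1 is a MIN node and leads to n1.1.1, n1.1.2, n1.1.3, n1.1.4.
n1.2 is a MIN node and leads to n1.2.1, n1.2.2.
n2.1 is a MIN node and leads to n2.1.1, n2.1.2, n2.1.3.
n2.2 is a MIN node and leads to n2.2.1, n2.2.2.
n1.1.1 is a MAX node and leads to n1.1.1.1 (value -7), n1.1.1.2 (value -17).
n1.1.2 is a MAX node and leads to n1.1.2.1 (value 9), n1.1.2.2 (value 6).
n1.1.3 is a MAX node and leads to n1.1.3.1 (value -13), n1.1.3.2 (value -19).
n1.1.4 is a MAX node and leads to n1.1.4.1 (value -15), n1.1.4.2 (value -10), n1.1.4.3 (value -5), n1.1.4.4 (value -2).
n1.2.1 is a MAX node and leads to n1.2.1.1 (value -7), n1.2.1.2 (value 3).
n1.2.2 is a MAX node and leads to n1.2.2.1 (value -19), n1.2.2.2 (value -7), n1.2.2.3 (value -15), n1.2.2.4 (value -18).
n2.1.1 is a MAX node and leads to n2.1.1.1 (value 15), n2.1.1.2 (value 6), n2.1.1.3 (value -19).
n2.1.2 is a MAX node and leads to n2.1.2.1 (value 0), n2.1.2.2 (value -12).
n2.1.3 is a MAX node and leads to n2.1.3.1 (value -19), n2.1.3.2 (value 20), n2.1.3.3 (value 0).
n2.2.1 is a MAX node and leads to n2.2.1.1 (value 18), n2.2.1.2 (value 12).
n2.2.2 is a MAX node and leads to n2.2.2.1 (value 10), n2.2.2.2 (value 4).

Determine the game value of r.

-7

n1.1.1 (MAX): max(-7, -17) = -7
n1.1.2 (MAX): max(9, 6) = 9
n1.1.3 (MAX): max(-13, -19) = -13
n1.1.4 (MAX): max(-15, -10, -5, -2) = -2
n1.1 (MIN): min(-7, 9, -13, -2) = -13
n1.2.1 (MAX): max(-7, 3) = 3
n1.2.2 (MAX): max(-19, -7, -15, -18) = -7
n1.2 (MIN): min(3, -7) = -7
n1 (MAX): max(-13, -7) = -7
n2.1.1 (MAX): max(15, 6, -19) = 15
n2.1.2 (MAX): max(0, -12) = 0
n2.1.3 (MAX): max(-19, 20, 0) = 20
n2.1 (MIN): min(15, 0, 20) = 0
n2.2.1 (MAX): max(18, 12) = 18
n2.2.2 (MAX): max(10, 4) = 10
n2.2 (MIN): min(18, 10) = 10
n2 (MAX): max(0, 10) = 10
r (MIN): min(-7, 10) = -7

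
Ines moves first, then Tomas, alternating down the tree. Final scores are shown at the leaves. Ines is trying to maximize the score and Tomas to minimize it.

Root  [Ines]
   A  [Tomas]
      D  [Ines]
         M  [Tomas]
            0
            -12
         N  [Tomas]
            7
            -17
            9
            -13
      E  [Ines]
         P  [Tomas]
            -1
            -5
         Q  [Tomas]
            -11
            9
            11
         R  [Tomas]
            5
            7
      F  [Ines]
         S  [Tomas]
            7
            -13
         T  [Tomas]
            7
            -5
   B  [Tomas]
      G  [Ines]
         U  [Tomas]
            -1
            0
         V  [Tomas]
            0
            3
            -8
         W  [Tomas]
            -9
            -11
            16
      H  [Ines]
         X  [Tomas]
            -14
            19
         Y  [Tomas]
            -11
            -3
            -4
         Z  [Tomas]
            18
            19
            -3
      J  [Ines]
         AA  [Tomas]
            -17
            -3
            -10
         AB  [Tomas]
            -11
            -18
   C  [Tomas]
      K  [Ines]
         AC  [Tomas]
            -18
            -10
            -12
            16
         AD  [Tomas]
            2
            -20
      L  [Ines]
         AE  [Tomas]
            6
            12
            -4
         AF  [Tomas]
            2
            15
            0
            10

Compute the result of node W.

W (Tomas): min(-9, -11, 16) = -11

-11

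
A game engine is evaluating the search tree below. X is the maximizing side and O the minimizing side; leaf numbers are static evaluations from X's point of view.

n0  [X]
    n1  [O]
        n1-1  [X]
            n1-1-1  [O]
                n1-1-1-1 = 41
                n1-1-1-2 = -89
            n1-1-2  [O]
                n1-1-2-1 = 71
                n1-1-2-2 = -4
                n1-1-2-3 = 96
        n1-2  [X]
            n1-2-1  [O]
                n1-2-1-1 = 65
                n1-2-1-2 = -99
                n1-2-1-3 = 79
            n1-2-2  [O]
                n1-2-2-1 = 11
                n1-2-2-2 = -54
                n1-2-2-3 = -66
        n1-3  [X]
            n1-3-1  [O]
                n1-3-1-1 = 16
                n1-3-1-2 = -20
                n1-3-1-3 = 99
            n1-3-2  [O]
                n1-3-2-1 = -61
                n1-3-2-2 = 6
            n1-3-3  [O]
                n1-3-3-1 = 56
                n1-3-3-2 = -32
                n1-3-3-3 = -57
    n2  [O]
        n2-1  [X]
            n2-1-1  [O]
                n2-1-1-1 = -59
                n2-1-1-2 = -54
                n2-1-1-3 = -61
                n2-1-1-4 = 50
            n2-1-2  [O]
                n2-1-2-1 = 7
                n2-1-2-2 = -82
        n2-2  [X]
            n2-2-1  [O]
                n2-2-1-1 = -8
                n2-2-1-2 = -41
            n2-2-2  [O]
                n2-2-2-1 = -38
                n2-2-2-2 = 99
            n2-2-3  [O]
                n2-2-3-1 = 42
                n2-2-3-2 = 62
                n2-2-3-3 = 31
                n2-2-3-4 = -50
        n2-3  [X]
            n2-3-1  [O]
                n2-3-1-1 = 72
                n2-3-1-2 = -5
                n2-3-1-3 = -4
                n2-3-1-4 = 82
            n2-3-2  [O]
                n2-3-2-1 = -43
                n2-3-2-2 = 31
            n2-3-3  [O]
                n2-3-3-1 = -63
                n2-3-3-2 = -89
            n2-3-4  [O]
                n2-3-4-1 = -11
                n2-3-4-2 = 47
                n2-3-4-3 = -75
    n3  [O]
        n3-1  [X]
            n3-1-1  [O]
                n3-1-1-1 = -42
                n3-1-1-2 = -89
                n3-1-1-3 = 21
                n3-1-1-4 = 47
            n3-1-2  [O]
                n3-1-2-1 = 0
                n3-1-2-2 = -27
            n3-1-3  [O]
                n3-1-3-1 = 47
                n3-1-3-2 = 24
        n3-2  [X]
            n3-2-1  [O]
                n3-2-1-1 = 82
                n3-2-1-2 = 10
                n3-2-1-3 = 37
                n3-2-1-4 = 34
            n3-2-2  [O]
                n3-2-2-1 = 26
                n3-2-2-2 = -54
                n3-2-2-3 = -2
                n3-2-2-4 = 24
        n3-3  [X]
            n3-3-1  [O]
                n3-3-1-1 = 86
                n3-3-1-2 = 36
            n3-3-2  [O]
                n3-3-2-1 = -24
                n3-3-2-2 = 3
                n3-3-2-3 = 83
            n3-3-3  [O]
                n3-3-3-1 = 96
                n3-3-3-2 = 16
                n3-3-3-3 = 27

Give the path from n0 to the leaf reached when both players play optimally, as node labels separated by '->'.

n1-1-1 (O): min(41, -89) = -89
n1-1-2 (O): min(71, -4, 96) = -4
n1-1 (X): max(-89, -4) = -4
n1-2-1 (O): min(65, -99, 79) = -99
n1-2-2 (O): min(11, -54, -66) = -66
n1-2 (X): max(-99, -66) = -66
n1-3-1 (O): min(16, -20, 99) = -20
n1-3-2 (O): min(-61, 6) = -61
n1-3-3 (O): min(56, -32, -57) = -57
n1-3 (X): max(-20, -61, -57) = -20
n1 (O): min(-4, -66, -20) = -66
n2-1-1 (O): min(-59, -54, -61, 50) = -61
n2-1-2 (O): min(7, -82) = -82
n2-1 (X): max(-61, -82) = -61
n2-2-1 (O): min(-8, -41) = -41
n2-2-2 (O): min(-38, 99) = -38
n2-2-3 (O): min(42, 62, 31, -50) = -50
n2-2 (X): max(-41, -38, -50) = -38
n2-3-1 (O): min(72, -5, -4, 82) = -5
n2-3-2 (O): min(-43, 31) = -43
n2-3-3 (O): min(-63, -89) = -89
n2-3-4 (O): min(-11, 47, -75) = -75
n2-3 (X): max(-5, -43, -89, -75) = -5
n2 (O): min(-61, -38, -5) = -61
n3-1-1 (O): min(-42, -89, 21, 47) = -89
n3-1-2 (O): min(0, -27) = -27
n3-1-3 (O): min(47, 24) = 24
n3-1 (X): max(-89, -27, 24) = 24
n3-2-1 (O): min(82, 10, 37, 34) = 10
n3-2-2 (O): min(26, -54, -2, 24) = -54
n3-2 (X): max(10, -54) = 10
n3-3-1 (O): min(86, 36) = 36
n3-3-2 (O): min(-24, 3, 83) = -24
n3-3-3 (O): min(96, 16, 27) = 16
n3-3 (X): max(36, -24, 16) = 36
n3 (O): min(24, 10, 36) = 10
n0 (X): max(-66, -61, 10) = 10
At n0, X picks n3 (highest: 10).
At n3, O picks n3-2 (lowest: 10).
At n3-2, X picks n3-2-1 (highest: 10).
At n3-2-1, O picks n3-2-1-2 (lowest: 10).
Terminal value 10.

n0 -> n3 -> n3-2 -> n3-2-1 -> n3-2-1-2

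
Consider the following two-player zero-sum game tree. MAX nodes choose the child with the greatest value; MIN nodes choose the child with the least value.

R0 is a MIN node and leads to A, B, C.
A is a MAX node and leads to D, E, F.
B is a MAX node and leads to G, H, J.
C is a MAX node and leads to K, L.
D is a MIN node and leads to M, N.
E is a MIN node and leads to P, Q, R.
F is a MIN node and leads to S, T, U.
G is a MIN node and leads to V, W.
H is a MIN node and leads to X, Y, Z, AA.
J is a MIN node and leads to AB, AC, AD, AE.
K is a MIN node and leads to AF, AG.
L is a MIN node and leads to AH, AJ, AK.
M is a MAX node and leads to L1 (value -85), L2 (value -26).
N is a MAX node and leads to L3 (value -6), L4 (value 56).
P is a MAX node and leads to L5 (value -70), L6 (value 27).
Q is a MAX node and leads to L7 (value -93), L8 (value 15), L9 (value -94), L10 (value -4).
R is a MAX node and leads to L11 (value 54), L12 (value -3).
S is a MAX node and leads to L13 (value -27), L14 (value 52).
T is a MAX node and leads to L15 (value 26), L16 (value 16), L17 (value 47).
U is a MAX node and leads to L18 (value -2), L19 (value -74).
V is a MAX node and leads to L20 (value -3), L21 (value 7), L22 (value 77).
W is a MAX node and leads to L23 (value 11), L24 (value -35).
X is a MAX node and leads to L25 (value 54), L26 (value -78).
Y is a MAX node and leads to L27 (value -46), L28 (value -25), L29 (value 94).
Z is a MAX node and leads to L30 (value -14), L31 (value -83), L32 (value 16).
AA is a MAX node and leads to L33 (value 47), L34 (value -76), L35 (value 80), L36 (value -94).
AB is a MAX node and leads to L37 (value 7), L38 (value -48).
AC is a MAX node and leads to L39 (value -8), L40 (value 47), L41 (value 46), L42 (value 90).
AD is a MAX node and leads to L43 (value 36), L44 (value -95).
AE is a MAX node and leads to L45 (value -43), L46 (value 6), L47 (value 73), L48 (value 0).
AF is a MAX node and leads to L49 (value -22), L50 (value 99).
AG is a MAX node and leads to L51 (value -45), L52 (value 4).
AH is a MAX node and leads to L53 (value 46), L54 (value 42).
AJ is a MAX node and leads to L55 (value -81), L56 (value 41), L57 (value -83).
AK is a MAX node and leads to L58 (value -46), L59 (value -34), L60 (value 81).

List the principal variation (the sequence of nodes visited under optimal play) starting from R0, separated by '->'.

M (MAX): max(-85, -26) = -26
N (MAX): max(-6, 56) = 56
D (MIN): min(-26, 56) = -26
P (MAX): max(-70, 27) = 27
Q (MAX): max(-93, 15, -94, -4) = 15
R (MAX): max(54, -3) = 54
E (MIN): min(27, 15, 54) = 15
S (MAX): max(-27, 52) = 52
T (MAX): max(26, 16, 47) = 47
U (MAX): max(-2, -74) = -2
F (MIN): min(52, 47, -2) = -2
A (MAX): max(-26, 15, -2) = 15
V (MAX): max(-3, 7, 77) = 77
W (MAX): max(11, -35) = 11
G (MIN): min(77, 11) = 11
X (MAX): max(54, -78) = 54
Y (MAX): max(-46, -25, 94) = 94
Z (MAX): max(-14, -83, 16) = 16
AA (MAX): max(47, -76, 80, -94) = 80
H (MIN): min(54, 94, 16, 80) = 16
AB (MAX): max(7, -48) = 7
AC (MAX): max(-8, 47, 46, 90) = 90
AD (MAX): max(36, -95) = 36
AE (MAX): max(-43, 6, 73, 0) = 73
J (MIN): min(7, 90, 36, 73) = 7
B (MAX): max(11, 16, 7) = 16
AF (MAX): max(-22, 99) = 99
AG (MAX): max(-45, 4) = 4
K (MIN): min(99, 4) = 4
AH (MAX): max(46, 42) = 46
AJ (MAX): max(-81, 41, -83) = 41
AK (MAX): max(-46, -34, 81) = 81
L (MIN): min(46, 41, 81) = 41
C (MAX): max(4, 41) = 41
R0 (MIN): min(15, 16, 41) = 15
At R0, MIN picks A (lowest: 15).
At A, MAX picks E (highest: 15).
At E, MIN picks Q (lowest: 15).
At Q, MAX picks L8 (highest: 15).
Terminal value 15.

R0 -> A -> E -> Q -> L8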